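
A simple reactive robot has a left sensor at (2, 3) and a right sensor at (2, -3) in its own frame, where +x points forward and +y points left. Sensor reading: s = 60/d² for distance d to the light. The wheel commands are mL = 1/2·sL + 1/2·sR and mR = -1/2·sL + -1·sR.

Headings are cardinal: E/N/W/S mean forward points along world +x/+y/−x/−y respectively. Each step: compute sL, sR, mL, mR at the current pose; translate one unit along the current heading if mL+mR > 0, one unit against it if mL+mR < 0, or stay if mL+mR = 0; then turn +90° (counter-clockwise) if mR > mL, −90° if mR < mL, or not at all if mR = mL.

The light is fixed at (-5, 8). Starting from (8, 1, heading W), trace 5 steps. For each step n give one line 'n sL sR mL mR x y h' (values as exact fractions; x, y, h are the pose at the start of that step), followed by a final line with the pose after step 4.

n=0: pose=(8,1,W); sL=60/221, sR=60/137; mL=10740/30277, mR=-17370/30277; mL+mR=-30/137 → advance -1; mR−mL=-28110/30277 → turn -1·90°
n=1: pose=(9,1,N); sL=30/73, sR=30/157; mL=3450/11461, mR=-4545/11461; mL+mR=-15/157 → advance -1; mR−mL=-7995/11461 → turn -1·90°
n=2: pose=(9,0,E); sL=60/281, sR=60/377; mL=19740/105937, mR=-28170/105937; mL+mR=-30/377 → advance -1; mR−mL=-47910/105937 → turn -1·90°
n=3: pose=(8,0,S); sL=15/89, sR=3/10; mL=417/1780, mR=-171/445; mL+mR=-3/20 → advance -1; mR−mL=-1101/1780 → turn -1·90°
n=4: pose=(8,1,W); sL=60/221, sR=60/137; mL=10740/30277, mR=-17370/30277; mL+mR=-30/137 → advance -1; mR−mL=-28110/30277 → turn -1·90°

0 60/221 60/137 10740/30277 -17370/30277 8 1 W
1 30/73 30/157 3450/11461 -4545/11461 9 1 N
2 60/281 60/377 19740/105937 -28170/105937 9 0 E
3 15/89 3/10 417/1780 -171/445 8 0 S
4 60/221 60/137 10740/30277 -17370/30277 8 1 W
final 9 1 N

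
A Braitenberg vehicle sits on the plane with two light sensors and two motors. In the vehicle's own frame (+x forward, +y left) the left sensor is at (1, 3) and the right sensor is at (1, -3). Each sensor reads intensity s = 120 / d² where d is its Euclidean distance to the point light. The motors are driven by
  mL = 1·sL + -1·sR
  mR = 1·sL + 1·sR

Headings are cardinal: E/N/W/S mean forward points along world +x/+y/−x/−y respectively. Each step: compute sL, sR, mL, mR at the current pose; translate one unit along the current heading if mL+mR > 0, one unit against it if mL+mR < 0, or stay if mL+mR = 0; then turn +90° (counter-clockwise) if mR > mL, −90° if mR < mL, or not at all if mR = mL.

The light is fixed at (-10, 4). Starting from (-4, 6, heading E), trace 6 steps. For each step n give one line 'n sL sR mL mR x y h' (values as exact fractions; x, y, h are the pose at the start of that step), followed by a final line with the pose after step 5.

0 60/37 12/5 -144/185 744/185 -4 6 E
1 24/5 120/109 2016/545 3216/545 -3 6 N
2 10/3 5/3 5/3 5 -3 7 W
3 24/17 120/13 -1728/221 2352/221 -4 7 S
4 60/37 12/5 -144/185 744/185 -4 6 E
5 24/5 120/109 2016/545 3216/545 -3 6 N
final -3 7 W

n=0: pose=(-4,6,E); sL=60/37, sR=12/5; mL=-144/185, mR=744/185; mL+mR=120/37 → advance +1; mR−mL=24/5 → turn +1·90°
n=1: pose=(-3,6,N); sL=24/5, sR=120/109; mL=2016/545, mR=3216/545; mL+mR=48/5 → advance +1; mR−mL=240/109 → turn +1·90°
n=2: pose=(-3,7,W); sL=10/3, sR=5/3; mL=5/3, mR=5; mL+mR=20/3 → advance +1; mR−mL=10/3 → turn +1·90°
n=3: pose=(-4,7,S); sL=24/17, sR=120/13; mL=-1728/221, mR=2352/221; mL+mR=48/17 → advance +1; mR−mL=240/13 → turn +1·90°
n=4: pose=(-4,6,E); sL=60/37, sR=12/5; mL=-144/185, mR=744/185; mL+mR=120/37 → advance +1; mR−mL=24/5 → turn +1·90°
n=5: pose=(-3,6,N); sL=24/5, sR=120/109; mL=2016/545, mR=3216/545; mL+mR=48/5 → advance +1; mR−mL=240/109 → turn +1·90°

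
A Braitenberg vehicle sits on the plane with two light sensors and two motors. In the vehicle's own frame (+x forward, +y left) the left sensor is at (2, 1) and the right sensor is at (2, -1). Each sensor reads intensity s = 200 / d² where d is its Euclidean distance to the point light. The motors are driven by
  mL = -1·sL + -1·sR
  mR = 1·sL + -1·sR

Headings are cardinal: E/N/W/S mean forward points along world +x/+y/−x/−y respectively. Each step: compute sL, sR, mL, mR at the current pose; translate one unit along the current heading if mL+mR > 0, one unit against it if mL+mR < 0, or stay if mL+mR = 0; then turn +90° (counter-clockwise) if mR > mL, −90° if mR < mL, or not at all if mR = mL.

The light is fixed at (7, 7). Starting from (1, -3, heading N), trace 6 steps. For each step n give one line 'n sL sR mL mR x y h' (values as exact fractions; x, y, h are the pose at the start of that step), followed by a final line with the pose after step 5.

n=0: pose=(1,-3,N); sL=200/113, sR=200/89; mL=-40400/10057, mR=-4800/10057; mL+mR=-400/89 → advance -1; mR−mL=400/113 → turn +1·90°
n=1: pose=(1,-4,W); sL=25/26, sR=50/41; mL=-2325/1066, mR=-275/1066; mL+mR=-100/41 → advance -1; mR−mL=25/13 → turn +1·90°
n=2: pose=(2,-4,S); sL=40/37, sR=40/41; mL=-3120/1517, mR=160/1517; mL+mR=-80/41 → advance -1; mR−mL=80/37 → turn +1·90°
n=3: pose=(2,-3,E); sL=20/9, sR=20/13; mL=-440/117, mR=80/117; mL+mR=-40/13 → advance -1; mR−mL=40/9 → turn +1·90°
n=4: pose=(1,-3,N); sL=200/113, sR=200/89; mL=-40400/10057, mR=-4800/10057; mL+mR=-400/89 → advance -1; mR−mL=400/113 → turn +1·90°
n=5: pose=(1,-4,W); sL=25/26, sR=50/41; mL=-2325/1066, mR=-275/1066; mL+mR=-100/41 → advance -1; mR−mL=25/13 → turn +1·90°

0 200/113 200/89 -40400/10057 -4800/10057 1 -3 N
1 25/26 50/41 -2325/1066 -275/1066 1 -4 W
2 40/37 40/41 -3120/1517 160/1517 2 -4 S
3 20/9 20/13 -440/117 80/117 2 -3 E
4 200/113 200/89 -40400/10057 -4800/10057 1 -3 N
5 25/26 50/41 -2325/1066 -275/1066 1 -4 W
final 2 -4 S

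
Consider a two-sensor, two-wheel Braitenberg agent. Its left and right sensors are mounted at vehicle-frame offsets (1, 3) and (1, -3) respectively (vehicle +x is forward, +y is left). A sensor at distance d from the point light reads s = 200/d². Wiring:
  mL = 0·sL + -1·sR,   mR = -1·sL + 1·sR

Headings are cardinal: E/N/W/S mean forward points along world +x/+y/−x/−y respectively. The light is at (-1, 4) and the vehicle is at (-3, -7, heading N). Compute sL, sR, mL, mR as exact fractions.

left sensor world pos  = (-6, -6); dL² = 125
right sensor world pos = (0, -6); dR² = 101
sL = 200/125 = 8/5
sR = 200/101 = 200/101
mL = 0·sL + -1·sR = -200/101
mR = -1·sL + 1·sR = 192/505

8/5 200/101 -200/101 192/505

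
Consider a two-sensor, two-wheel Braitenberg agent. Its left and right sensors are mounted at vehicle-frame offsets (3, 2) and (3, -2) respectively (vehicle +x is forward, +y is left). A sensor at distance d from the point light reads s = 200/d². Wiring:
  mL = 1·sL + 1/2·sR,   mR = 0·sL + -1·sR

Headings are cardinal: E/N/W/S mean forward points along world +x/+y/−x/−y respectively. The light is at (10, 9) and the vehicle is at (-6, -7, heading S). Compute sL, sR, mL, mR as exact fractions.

200/557 40/137 38540/76309 -40/137

left sensor world pos  = (-4, -10); dL² = 557
right sensor world pos = (-8, -10); dR² = 685
sL = 200/557 = 200/557
sR = 200/685 = 40/137
mL = 1·sL + 1/2·sR = 38540/76309
mR = 0·sL + -1·sR = -40/137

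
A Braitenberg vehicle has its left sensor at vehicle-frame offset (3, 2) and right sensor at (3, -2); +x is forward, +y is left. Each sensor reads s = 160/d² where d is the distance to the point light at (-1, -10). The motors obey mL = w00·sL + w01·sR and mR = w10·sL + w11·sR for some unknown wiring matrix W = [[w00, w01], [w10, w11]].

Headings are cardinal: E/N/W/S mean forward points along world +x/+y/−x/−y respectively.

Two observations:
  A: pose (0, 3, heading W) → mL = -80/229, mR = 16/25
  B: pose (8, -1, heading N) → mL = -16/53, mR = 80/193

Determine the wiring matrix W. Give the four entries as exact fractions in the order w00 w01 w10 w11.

obs A: pose=(0,3,W) → sL=32/25, sR=160/229, mL=-80/229, mR=16/25
obs B: pose=(8,-1,N) → sL=160/193, sR=32/53, mL=-16/53, mR=80/193
sensor matrix S = [[32/25, 160/229], [160/193, 32/53]]; det S = 11337728/58561025
solve [mL_A; mL_B] = S·[w00; w01] and [mR_A; mR_B] = S·[w10; w11]:
  w00 = 0, w01 = -1/2, w10 = 1/2, w11 = 0

0 -1/2 1/2 0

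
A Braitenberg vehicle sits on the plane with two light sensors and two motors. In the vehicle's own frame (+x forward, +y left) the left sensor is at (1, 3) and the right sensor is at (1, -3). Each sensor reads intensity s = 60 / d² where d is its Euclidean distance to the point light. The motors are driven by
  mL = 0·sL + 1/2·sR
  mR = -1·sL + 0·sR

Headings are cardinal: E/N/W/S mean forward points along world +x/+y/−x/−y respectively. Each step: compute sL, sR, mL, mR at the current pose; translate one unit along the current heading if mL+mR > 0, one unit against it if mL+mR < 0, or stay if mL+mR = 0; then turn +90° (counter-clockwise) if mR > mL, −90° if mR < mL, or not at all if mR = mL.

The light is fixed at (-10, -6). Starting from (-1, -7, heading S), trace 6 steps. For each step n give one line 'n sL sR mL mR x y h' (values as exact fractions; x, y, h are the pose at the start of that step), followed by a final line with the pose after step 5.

n=0: pose=(-1,-7,S); sL=15/37, sR=3/2; mL=3/4, mR=-15/37; mL+mR=51/148 → advance +1; mR−mL=-171/148 → turn -1·90°
n=1: pose=(-1,-8,W); sL=60/89, sR=12/13; mL=6/13, mR=-60/89; mL+mR=-246/1157 → advance -1; mR−mL=-1314/1157 → turn -1·90°
n=2: pose=(0,-8,N); sL=6/5, sR=6/17; mL=3/17, mR=-6/5; mL+mR=-87/85 → advance -1; mR−mL=-117/85 → turn -1·90°
n=3: pose=(0,-9,E); sL=60/121, sR=60/157; mL=30/157, mR=-60/121; mL+mR=-5790/18997 → advance -1; mR−mL=-13050/18997 → turn -1·90°
n=4: pose=(-1,-9,S); sL=3/8, sR=15/13; mL=15/26, mR=-3/8; mL+mR=21/104 → advance +1; mR−mL=-99/104 → turn -1·90°
n=5: pose=(-1,-10,W); sL=60/113, sR=12/13; mL=6/13, mR=-60/113; mL+mR=-102/1469 → advance -1; mR−mL=-1458/1469 → turn -1·90°

0 15/37 3/2 3/4 -15/37 -1 -7 S
1 60/89 12/13 6/13 -60/89 -1 -8 W
2 6/5 6/17 3/17 -6/5 0 -8 N
3 60/121 60/157 30/157 -60/121 0 -9 E
4 3/8 15/13 15/26 -3/8 -1 -9 S
5 60/113 12/13 6/13 -60/113 -1 -10 W
final 0 -10 N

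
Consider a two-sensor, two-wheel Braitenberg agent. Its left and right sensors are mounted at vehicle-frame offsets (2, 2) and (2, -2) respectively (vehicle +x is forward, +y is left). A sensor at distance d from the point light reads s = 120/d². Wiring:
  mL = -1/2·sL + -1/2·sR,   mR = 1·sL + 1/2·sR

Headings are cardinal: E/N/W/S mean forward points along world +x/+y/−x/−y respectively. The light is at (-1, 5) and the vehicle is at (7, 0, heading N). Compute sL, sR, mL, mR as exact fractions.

8/3 120/109 -616/327 1052/327

left sensor world pos  = (5, 2); dL² = 45
right sensor world pos = (9, 2); dR² = 109
sL = 120/45 = 8/3
sR = 120/109 = 120/109
mL = -1/2·sL + -1/2·sR = -616/327
mR = 1·sL + 1/2·sR = 1052/327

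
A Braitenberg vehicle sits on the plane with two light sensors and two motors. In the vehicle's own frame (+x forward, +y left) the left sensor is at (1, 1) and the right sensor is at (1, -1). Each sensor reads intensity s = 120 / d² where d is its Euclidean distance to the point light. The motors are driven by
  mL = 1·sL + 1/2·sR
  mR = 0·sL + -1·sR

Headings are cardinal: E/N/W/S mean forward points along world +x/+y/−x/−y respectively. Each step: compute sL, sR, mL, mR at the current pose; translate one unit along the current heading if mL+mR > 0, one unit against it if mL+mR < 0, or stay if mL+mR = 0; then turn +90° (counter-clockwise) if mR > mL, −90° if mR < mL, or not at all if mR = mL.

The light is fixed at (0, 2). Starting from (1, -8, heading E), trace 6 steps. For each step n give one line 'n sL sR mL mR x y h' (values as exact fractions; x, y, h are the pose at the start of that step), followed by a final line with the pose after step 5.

0 24/17 24/25 804/425 -24/25 1 -8 E
1 12/13 60/61 1122/793 -60/61 2 -8 S
2 24/29 120/101 4164/2929 -120/101 2 -9 W
3 6/5 15/13 231/130 -15/13 1 -9 N
4 24/17 24/25 804/425 -24/25 1 -8 E
5 12/13 60/61 1122/793 -60/61 2 -8 S
final 2 -9 W

n=0: pose=(1,-8,E); sL=24/17, sR=24/25; mL=804/425, mR=-24/25; mL+mR=396/425 → advance +1; mR−mL=-1212/425 → turn -1·90°
n=1: pose=(2,-8,S); sL=12/13, sR=60/61; mL=1122/793, mR=-60/61; mL+mR=342/793 → advance +1; mR−mL=-1902/793 → turn -1·90°
n=2: pose=(2,-9,W); sL=24/29, sR=120/101; mL=4164/2929, mR=-120/101; mL+mR=684/2929 → advance +1; mR−mL=-7644/2929 → turn -1·90°
n=3: pose=(1,-9,N); sL=6/5, sR=15/13; mL=231/130, mR=-15/13; mL+mR=81/130 → advance +1; mR−mL=-381/130 → turn -1·90°
n=4: pose=(1,-8,E); sL=24/17, sR=24/25; mL=804/425, mR=-24/25; mL+mR=396/425 → advance +1; mR−mL=-1212/425 → turn -1·90°
n=5: pose=(2,-8,S); sL=12/13, sR=60/61; mL=1122/793, mR=-60/61; mL+mR=342/793 → advance +1; mR−mL=-1902/793 → turn -1·90°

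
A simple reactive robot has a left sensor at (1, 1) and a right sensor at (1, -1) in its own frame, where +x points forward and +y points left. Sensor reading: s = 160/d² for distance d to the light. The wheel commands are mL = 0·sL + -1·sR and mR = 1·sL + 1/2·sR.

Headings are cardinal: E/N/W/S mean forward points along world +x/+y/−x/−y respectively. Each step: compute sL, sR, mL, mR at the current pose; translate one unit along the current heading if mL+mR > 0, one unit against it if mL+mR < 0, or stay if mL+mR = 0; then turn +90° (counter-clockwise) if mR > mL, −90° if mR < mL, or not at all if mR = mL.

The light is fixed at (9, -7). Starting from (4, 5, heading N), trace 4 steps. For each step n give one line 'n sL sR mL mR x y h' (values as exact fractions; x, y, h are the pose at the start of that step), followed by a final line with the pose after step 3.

0 32/41 32/37 -32/37 1840/1517 4 5 N
1 8/9 20/29 -20/29 322/261 4 6 W
2 160/169 160/193 -160/193 44400/32617 3 6 S
3 80/97 80/73 -80/73 9720/7081 3 5 E
final 4 5 N

n=0: pose=(4,5,N); sL=32/41, sR=32/37; mL=-32/37, mR=1840/1517; mL+mR=528/1517 → advance +1; mR−mL=3152/1517 → turn +1·90°
n=1: pose=(4,6,W); sL=8/9, sR=20/29; mL=-20/29, mR=322/261; mL+mR=142/261 → advance +1; mR−mL=502/261 → turn +1·90°
n=2: pose=(3,6,S); sL=160/169, sR=160/193; mL=-160/193, mR=44400/32617; mL+mR=17360/32617 → advance +1; mR−mL=71440/32617 → turn +1·90°
n=3: pose=(3,5,E); sL=80/97, sR=80/73; mL=-80/73, mR=9720/7081; mL+mR=1960/7081 → advance +1; mR−mL=17480/7081 → turn +1·90°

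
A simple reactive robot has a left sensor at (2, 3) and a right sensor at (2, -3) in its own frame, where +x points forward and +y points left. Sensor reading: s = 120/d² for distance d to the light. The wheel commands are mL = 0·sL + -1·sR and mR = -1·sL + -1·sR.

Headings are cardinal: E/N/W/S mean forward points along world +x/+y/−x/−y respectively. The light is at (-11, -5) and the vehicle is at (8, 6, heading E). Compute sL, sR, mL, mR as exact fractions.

120/637 24/101 -24/101 -27408/64337

left sensor world pos  = (10, 9); dL² = 637
right sensor world pos = (10, 3); dR² = 505
sL = 120/637 = 120/637
sR = 120/505 = 24/101
mL = 0·sL + -1·sR = -24/101
mR = -1·sL + -1·sR = -27408/64337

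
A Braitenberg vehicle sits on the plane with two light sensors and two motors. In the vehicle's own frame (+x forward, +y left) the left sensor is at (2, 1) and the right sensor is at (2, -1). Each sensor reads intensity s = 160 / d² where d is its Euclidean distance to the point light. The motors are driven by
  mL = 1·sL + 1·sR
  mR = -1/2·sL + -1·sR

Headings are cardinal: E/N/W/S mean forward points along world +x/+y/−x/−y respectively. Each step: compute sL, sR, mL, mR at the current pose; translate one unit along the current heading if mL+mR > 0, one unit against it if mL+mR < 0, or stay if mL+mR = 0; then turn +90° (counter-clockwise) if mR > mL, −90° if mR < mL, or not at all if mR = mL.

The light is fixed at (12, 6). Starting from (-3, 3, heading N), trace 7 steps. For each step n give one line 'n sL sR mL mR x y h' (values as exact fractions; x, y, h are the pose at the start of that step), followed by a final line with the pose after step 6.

n=0: pose=(-3,3,N); sL=160/257, sR=160/197; mL=72640/50629, mR=-56880/50629; mL+mR=80/257 → advance +1; mR−mL=-129520/50629 → turn -1·90°
n=1: pose=(-3,4,E); sL=16/17, sR=80/89; mL=2784/1513, mR=-2072/1513; mL+mR=8/17 → advance +1; mR−mL=-4856/1513 → turn -1·90°
n=2: pose=(-2,4,S); sL=32/37, sR=160/241; mL=13632/8917, mR=-9776/8917; mL+mR=16/37 → advance +1; mR−mL=-23408/8917 → turn -1·90°
n=3: pose=(-2,3,W); sL=10/17, sR=8/13; mL=266/221, mR=-201/221; mL+mR=5/17 → advance +1; mR−mL=-467/221 → turn -1·90°
n=4: pose=(-3,3,N); sL=160/257, sR=160/197; mL=72640/50629, mR=-56880/50629; mL+mR=80/257 → advance +1; mR−mL=-129520/50629 → turn -1·90°
n=5: pose=(-3,4,E); sL=16/17, sR=80/89; mL=2784/1513, mR=-2072/1513; mL+mR=8/17 → advance +1; mR−mL=-4856/1513 → turn -1·90°
n=6: pose=(-2,4,S); sL=32/37, sR=160/241; mL=13632/8917, mR=-9776/8917; mL+mR=16/37 → advance +1; mR−mL=-23408/8917 → turn -1·90°

0 160/257 160/197 72640/50629 -56880/50629 -3 3 N
1 16/17 80/89 2784/1513 -2072/1513 -3 4 E
2 32/37 160/241 13632/8917 -9776/8917 -2 4 S
3 10/17 8/13 266/221 -201/221 -2 3 W
4 160/257 160/197 72640/50629 -56880/50629 -3 3 N
5 16/17 80/89 2784/1513 -2072/1513 -3 4 E
6 32/37 160/241 13632/8917 -9776/8917 -2 4 S
final -2 3 W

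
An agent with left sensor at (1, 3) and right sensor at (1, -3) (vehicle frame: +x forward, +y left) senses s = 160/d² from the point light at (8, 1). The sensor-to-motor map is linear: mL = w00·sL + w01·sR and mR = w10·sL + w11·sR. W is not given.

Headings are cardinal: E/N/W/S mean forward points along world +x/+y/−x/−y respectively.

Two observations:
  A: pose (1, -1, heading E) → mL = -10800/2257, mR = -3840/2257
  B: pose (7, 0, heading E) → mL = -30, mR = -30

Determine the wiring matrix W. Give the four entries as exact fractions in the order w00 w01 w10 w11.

obs A: pose=(1,-1,E) → sL=160/37, sR=160/61, mL=-10800/2257, mR=-3840/2257
obs B: pose=(7,0,E) → sL=40, sR=10, mL=-30, mR=-30
sensor matrix S = [[160/37, 160/61], [40, 10]]; det S = -139200/2257
solve [mL_A; mL_B] = S·[w00; w01] and [mR_A; mR_B] = S·[w10; w11]:
  w00 = -1/2, w01 = -1, w10 = -1, w11 = 1

-1/2 -1 -1 1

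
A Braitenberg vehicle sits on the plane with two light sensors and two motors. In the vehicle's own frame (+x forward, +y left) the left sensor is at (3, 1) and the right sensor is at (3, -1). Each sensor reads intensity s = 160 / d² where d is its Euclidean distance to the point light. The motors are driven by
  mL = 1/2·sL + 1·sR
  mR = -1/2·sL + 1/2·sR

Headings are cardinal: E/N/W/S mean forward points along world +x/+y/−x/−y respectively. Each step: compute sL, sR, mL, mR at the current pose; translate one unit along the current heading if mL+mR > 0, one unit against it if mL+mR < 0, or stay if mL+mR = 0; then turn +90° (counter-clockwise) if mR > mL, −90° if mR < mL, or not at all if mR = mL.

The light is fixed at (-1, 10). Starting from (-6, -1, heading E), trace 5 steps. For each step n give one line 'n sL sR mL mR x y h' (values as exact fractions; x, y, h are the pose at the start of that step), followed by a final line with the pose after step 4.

0 20/13 40/37 890/481 -110/481 -6 -1 E
1 32/41 160/221 10096/9061 -256/9061 -5 -1 S
2 80/109 16/17 2424/1853 192/1853 -5 -2 W
3 160/117 160/97 26480/11349 1600/11349 -6 -2 N
4 20/13 40/37 890/481 -110/481 -6 -1 E
final -5 -1 S

n=0: pose=(-6,-1,E); sL=20/13, sR=40/37; mL=890/481, mR=-110/481; mL+mR=60/37 → advance +1; mR−mL=-1000/481 → turn -1·90°
n=1: pose=(-5,-1,S); sL=32/41, sR=160/221; mL=10096/9061, mR=-256/9061; mL+mR=240/221 → advance +1; mR−mL=-10352/9061 → turn -1·90°
n=2: pose=(-5,-2,W); sL=80/109, sR=16/17; mL=2424/1853, mR=192/1853; mL+mR=24/17 → advance +1; mR−mL=-2232/1853 → turn -1·90°
n=3: pose=(-6,-2,N); sL=160/117, sR=160/97; mL=26480/11349, mR=1600/11349; mL+mR=240/97 → advance +1; mR−mL=-24880/11349 → turn -1·90°
n=4: pose=(-6,-1,E); sL=20/13, sR=40/37; mL=890/481, mR=-110/481; mL+mR=60/37 → advance +1; mR−mL=-1000/481 → turn -1·90°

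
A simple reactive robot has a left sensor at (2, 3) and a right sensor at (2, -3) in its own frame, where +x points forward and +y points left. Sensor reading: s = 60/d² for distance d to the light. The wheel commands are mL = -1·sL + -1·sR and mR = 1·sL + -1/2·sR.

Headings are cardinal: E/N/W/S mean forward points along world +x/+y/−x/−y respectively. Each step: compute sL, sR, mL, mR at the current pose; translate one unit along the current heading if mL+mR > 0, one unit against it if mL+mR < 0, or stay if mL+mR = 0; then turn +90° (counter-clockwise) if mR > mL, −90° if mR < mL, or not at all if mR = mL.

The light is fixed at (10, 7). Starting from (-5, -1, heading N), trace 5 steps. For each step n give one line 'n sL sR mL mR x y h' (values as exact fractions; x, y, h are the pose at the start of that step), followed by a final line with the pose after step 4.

n=0: pose=(-5,-1,N); sL=1/6, sR=1/3; mL=-1/2, mR=0; mL+mR=-1/2 → advance -1; mR−mL=1/2 → turn +1·90°
n=1: pose=(-5,-2,W); sL=60/433, sR=12/65; mL=-9096/28145, mR=1302/28145; mL+mR=-18/65 → advance -1; mR−mL=10398/28145 → turn +1·90°
n=2: pose=(-4,-2,S); sL=30/121, sR=6/41; mL=-1956/4961, mR=867/4961; mL+mR=-9/41 → advance -1; mR−mL=2823/4961 → turn +1·90°
n=3: pose=(-4,-1,E); sL=60/169, sR=12/53; mL=-5208/8957, mR=2166/8957; mL+mR=-18/53 → advance -1; mR−mL=7374/8957 → turn +1·90°
n=4: pose=(-5,-1,N); sL=1/6, sR=1/3; mL=-1/2, mR=0; mL+mR=-1/2 → advance -1; mR−mL=1/2 → turn +1·90°

0 1/6 1/3 -1/2 0 -5 -1 N
1 60/433 12/65 -9096/28145 1302/28145 -5 -2 W
2 30/121 6/41 -1956/4961 867/4961 -4 -2 S
3 60/169 12/53 -5208/8957 2166/8957 -4 -1 E
4 1/6 1/3 -1/2 0 -5 -1 N
final -5 -2 W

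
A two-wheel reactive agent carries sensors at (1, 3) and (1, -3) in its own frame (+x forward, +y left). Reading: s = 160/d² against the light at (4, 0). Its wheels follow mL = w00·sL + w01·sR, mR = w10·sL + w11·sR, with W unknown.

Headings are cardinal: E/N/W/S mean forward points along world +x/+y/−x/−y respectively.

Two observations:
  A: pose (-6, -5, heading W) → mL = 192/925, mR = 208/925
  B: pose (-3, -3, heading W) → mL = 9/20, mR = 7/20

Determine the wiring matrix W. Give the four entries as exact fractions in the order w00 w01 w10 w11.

obs A: pose=(-6,-5,W) → sL=32/37, sR=32/25, mL=192/925, mR=208/925
obs B: pose=(-3,-3,W) → sL=8/5, sR=5/2, mL=9/20, mR=7/20
sensor matrix S = [[32/37, 32/25], [8/5, 5/2]]; det S = 528/4625
solve [mL_A; mL_B] = S·[w00; w01] and [mR_A; mR_B] = S·[w10; w11]:
  w00 = -1/2, w01 = 1/2, w10 = 1, w11 = -1/2

-1/2 1/2 1 -1/2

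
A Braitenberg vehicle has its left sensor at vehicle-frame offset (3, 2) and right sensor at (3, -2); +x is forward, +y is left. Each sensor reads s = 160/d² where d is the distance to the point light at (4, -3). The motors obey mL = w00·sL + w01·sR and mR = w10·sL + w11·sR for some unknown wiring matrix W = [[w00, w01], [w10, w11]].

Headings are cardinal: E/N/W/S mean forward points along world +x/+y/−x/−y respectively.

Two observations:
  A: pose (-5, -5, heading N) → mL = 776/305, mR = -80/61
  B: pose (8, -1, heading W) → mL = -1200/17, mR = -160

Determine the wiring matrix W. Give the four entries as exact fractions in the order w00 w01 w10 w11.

-1/2 1 -1 0

obs A: pose=(-5,-5,N) → sL=80/61, sR=16/5, mL=776/305, mR=-80/61
obs B: pose=(8,-1,W) → sL=160, sR=160/17, mL=-1200/17, mR=-160
sensor matrix S = [[80/61, 16/5], [160, 160/17]]; det S = -518144/1037
solve [mL_A; mL_B] = S·[w00; w01] and [mR_A; mR_B] = S·[w10; w11]:
  w00 = -1/2, w01 = 1, w10 = -1, w11 = 0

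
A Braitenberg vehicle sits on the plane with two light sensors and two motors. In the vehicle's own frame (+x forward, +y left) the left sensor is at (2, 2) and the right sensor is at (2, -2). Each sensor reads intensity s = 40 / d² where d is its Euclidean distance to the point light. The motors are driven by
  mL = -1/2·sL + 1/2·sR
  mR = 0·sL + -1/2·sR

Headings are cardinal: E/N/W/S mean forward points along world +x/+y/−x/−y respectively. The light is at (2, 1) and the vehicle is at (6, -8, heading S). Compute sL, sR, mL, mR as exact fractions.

40/157 8/25 128/3925 -4/25

left sensor world pos  = (8, -10); dL² = 157
right sensor world pos = (4, -10); dR² = 125
sL = 40/157 = 40/157
sR = 40/125 = 8/25
mL = -1/2·sL + 1/2·sR = 128/3925
mR = 0·sL + -1/2·sR = -4/25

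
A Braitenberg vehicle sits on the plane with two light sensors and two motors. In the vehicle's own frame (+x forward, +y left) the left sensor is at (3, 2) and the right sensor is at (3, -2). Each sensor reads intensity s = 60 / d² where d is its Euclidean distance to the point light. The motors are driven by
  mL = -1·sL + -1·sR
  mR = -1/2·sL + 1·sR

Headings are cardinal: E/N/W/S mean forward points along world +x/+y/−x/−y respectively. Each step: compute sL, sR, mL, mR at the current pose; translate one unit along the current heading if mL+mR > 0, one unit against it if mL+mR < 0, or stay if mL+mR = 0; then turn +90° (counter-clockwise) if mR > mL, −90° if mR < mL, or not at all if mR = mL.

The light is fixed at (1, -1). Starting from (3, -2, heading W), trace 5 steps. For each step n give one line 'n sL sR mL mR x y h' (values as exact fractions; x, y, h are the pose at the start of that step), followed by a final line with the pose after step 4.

0 6 30 -36 27 3 -2 W
1 60/41 60/17 -3480/697 1950/697 4 -2 S
2 3/2 3/2 -3 3/4 4 -1 E
3 20/3 12/5 -136/15 -14/15 3 -1 N
4 6 30 -36 27 3 -2 W
final 4 -2 S

n=0: pose=(3,-2,W); sL=6, sR=30; mL=-36, mR=27; mL+mR=-9 → advance -1; mR−mL=63 → turn +1·90°
n=1: pose=(4,-2,S); sL=60/41, sR=60/17; mL=-3480/697, mR=1950/697; mL+mR=-90/41 → advance -1; mR−mL=5430/697 → turn +1·90°
n=2: pose=(4,-1,E); sL=3/2, sR=3/2; mL=-3, mR=3/4; mL+mR=-9/4 → advance -1; mR−mL=15/4 → turn +1·90°
n=3: pose=(3,-1,N); sL=20/3, sR=12/5; mL=-136/15, mR=-14/15; mL+mR=-10 → advance -1; mR−mL=122/15 → turn +1·90°
n=4: pose=(3,-2,W); sL=6, sR=30; mL=-36, mR=27; mL+mR=-9 → advance -1; mR−mL=63 → turn +1·90°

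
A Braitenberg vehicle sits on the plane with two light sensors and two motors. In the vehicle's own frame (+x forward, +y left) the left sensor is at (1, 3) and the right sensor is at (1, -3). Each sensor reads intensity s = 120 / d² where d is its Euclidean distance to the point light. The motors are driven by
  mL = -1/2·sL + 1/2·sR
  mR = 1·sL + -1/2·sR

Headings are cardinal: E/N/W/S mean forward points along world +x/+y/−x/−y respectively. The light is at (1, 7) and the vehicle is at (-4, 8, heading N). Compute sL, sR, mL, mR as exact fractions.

30/17 15 225/34 -195/34

left sensor world pos  = (-7, 9); dL² = 68
right sensor world pos = (-1, 9); dR² = 8
sL = 120/68 = 30/17
sR = 120/8 = 15
mL = -1/2·sL + 1/2·sR = 225/34
mR = 1·sL + -1/2·sR = -195/34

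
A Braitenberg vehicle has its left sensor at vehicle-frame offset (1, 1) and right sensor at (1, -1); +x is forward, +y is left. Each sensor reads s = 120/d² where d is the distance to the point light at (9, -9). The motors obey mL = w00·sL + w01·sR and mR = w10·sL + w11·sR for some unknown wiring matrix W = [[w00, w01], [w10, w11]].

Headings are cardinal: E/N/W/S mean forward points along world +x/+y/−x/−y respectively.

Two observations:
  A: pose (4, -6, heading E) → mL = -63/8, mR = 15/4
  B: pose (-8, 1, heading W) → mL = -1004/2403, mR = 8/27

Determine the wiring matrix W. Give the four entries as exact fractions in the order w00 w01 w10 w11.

obs A: pose=(4,-6,E) → sL=15/4, sR=6, mL=-63/8, mR=15/4
obs B: pose=(-8,1,W) → sL=8/27, sR=24/89, mL=-1004/2403, mR=8/27
sensor matrix S = [[15/4, 6], [8/27, 24/89]]; det S = -614/801
solve [mL_A; mL_B] = S·[w00; w01] and [mR_A; mR_B] = S·[w10; w11]:
  w00 = -1/2, w01 = -1, w10 = 1, w11 = 0

-1/2 -1 1 0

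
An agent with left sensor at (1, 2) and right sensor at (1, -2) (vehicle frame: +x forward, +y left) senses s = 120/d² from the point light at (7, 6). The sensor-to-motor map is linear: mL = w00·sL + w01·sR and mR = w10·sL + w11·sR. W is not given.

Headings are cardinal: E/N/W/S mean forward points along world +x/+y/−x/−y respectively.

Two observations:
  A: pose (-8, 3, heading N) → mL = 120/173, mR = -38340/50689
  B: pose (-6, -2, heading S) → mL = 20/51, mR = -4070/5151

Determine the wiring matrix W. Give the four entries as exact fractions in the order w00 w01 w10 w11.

obs A: pose=(-8,3,N) → sL=120/293, sR=120/173, mL=120/173, mR=-38340/50689
obs B: pose=(-6,-2,S) → sL=60/101, sR=20/51, mL=20/51, mR=-4070/5151
sensor matrix S = [[120/293, 120/173], [60/101, 20/51]]; det S = -21884800/87033013
solve [mL_A; mL_B] = S·[w00; w01] and [mR_A; mR_B] = S·[w10; w11]:
  w00 = 0, w01 = 1, w10 = -1, w11 = -1/2

0 1 -1 -1/2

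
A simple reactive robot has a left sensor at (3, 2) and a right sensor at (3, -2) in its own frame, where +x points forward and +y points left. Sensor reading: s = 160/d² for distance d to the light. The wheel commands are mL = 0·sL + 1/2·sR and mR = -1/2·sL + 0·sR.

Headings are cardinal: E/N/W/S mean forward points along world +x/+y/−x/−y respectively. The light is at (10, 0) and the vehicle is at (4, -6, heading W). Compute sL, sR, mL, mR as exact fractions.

32/29 160/97 80/97 -16/29

left sensor world pos  = (1, -8); dL² = 145
right sensor world pos = (1, -4); dR² = 97
sL = 160/145 = 32/29
sR = 160/97 = 160/97
mL = 0·sL + 1/2·sR = 80/97
mR = -1/2·sL + 0·sR = -16/29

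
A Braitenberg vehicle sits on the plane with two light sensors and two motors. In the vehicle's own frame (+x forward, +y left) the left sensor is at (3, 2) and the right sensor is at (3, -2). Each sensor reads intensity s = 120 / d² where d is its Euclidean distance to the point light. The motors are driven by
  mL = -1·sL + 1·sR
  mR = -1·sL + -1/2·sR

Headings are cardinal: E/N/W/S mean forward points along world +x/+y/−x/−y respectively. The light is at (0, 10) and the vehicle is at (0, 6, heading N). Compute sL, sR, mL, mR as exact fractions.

left sensor world pos  = (-2, 9); dL² = 5
right sensor world pos = (2, 9); dR² = 5
sL = 120/5 = 24
sR = 120/5 = 24
mL = -1·sL + 1·sR = 0
mR = -1·sL + -1/2·sR = -36

24 24 0 -36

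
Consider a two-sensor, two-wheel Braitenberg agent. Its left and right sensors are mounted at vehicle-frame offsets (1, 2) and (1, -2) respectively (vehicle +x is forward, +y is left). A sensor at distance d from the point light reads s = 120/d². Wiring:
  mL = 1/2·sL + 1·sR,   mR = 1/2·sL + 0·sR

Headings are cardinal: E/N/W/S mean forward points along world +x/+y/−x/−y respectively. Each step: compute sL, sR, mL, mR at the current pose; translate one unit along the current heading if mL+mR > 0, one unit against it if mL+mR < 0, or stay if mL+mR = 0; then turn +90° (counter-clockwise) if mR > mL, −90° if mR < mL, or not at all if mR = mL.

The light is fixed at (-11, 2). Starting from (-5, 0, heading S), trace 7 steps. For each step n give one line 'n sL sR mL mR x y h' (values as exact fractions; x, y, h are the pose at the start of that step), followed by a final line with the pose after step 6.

n=0: pose=(-5,0,S); sL=120/73, sR=24/5; mL=2052/365, mR=60/73; mL+mR=2352/365 → advance +1; mR−mL=-24/5 → turn -1·90°
n=1: pose=(-5,-1,W); sL=12/5, sR=60/13; mL=378/65, mR=6/5; mL+mR=456/65 → advance +1; mR−mL=-60/13 → turn -1·90°
n=2: pose=(-6,-1,N); sL=120/13, sR=120/53; mL=4740/689, mR=60/13; mL+mR=7920/689 → advance +1; mR−mL=-120/53 → turn -1·90°
n=3: pose=(-6,0,E); sL=10/3, sR=30/13; mL=155/39, mR=5/3; mL+mR=220/39 → advance +1; mR−mL=-30/13 → turn -1·90°
n=4: pose=(-5,0,S); sL=120/73, sR=24/5; mL=2052/365, mR=60/73; mL+mR=2352/365 → advance +1; mR−mL=-24/5 → turn -1·90°
n=5: pose=(-5,-1,W); sL=12/5, sR=60/13; mL=378/65, mR=6/5; mL+mR=456/65 → advance +1; mR−mL=-60/13 → turn -1·90°
n=6: pose=(-6,-1,N); sL=120/13, sR=120/53; mL=4740/689, mR=60/13; mL+mR=7920/689 → advance +1; mR−mL=-120/53 → turn -1·90°

0 120/73 24/5 2052/365 60/73 -5 0 S
1 12/5 60/13 378/65 6/5 -5 -1 W
2 120/13 120/53 4740/689 60/13 -6 -1 N
3 10/3 30/13 155/39 5/3 -6 0 E
4 120/73 24/5 2052/365 60/73 -5 0 S
5 12/5 60/13 378/65 6/5 -5 -1 W
6 120/13 120/53 4740/689 60/13 -6 -1 N
final -6 0 E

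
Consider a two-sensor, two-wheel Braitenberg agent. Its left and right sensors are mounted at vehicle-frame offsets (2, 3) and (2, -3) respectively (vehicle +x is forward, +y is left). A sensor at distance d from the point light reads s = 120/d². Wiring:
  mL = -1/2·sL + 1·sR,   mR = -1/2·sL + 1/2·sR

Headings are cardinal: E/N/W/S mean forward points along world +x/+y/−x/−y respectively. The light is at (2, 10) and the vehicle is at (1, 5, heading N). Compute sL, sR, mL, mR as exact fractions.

24/5 120/13 444/65 144/65

left sensor world pos  = (-2, 7); dL² = 25
right sensor world pos = (4, 7); dR² = 13
sL = 120/25 = 24/5
sR = 120/13 = 120/13
mL = -1/2·sL + 1·sR = 444/65
mR = -1/2·sL + 1/2·sR = 144/65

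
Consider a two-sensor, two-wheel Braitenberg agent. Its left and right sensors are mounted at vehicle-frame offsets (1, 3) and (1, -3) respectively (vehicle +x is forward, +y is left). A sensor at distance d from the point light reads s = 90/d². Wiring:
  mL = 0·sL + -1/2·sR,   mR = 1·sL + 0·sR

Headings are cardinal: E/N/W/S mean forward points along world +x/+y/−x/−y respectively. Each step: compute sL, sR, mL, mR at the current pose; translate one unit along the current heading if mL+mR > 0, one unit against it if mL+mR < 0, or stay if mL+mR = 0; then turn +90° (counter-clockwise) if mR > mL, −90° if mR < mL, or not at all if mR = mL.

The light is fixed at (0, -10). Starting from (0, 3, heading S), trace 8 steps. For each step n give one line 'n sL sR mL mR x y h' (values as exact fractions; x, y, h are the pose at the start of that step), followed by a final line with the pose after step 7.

0 10/17 10/17 -5/17 10/17 0 3 S
1 45/113 45/41 -45/82 45/113 0 2 E
2 18/37 90/173 -45/173 18/37 -1 2 N
3 45/52 9/26 -9/52 45/52 -1 3 W
4 18/29 90/169 -45/169 18/29 -2 3 S
5 45/113 45/41 -45/82 45/113 -2 2 E
6 18/41 90/169 -45/169 18/41 -3 2 N
7 45/58 45/136 -45/272 45/58 -3 3 W
final -4 3 S

n=0: pose=(0,3,S); sL=10/17, sR=10/17; mL=-5/17, mR=10/17; mL+mR=5/17 → advance +1; mR−mL=15/17 → turn +1·90°
n=1: pose=(0,2,E); sL=45/113, sR=45/41; mL=-45/82, mR=45/113; mL+mR=-1395/9266 → advance -1; mR−mL=8775/9266 → turn +1·90°
n=2: pose=(-1,2,N); sL=18/37, sR=90/173; mL=-45/173, mR=18/37; mL+mR=1449/6401 → advance +1; mR−mL=4779/6401 → turn +1·90°
n=3: pose=(-1,3,W); sL=45/52, sR=9/26; mL=-9/52, mR=45/52; mL+mR=9/13 → advance +1; mR−mL=27/26 → turn +1·90°
n=4: pose=(-2,3,S); sL=18/29, sR=90/169; mL=-45/169, mR=18/29; mL+mR=1737/4901 → advance +1; mR−mL=4347/4901 → turn +1·90°
n=5: pose=(-2,2,E); sL=45/113, sR=45/41; mL=-45/82, mR=45/113; mL+mR=-1395/9266 → advance -1; mR−mL=8775/9266 → turn +1·90°
n=6: pose=(-3,2,N); sL=18/41, sR=90/169; mL=-45/169, mR=18/41; mL+mR=1197/6929 → advance +1; mR−mL=4887/6929 → turn +1·90°
n=7: pose=(-3,3,W); sL=45/58, sR=45/136; mL=-45/272, mR=45/58; mL+mR=4815/7888 → advance +1; mR−mL=7425/7888 → turn +1·90°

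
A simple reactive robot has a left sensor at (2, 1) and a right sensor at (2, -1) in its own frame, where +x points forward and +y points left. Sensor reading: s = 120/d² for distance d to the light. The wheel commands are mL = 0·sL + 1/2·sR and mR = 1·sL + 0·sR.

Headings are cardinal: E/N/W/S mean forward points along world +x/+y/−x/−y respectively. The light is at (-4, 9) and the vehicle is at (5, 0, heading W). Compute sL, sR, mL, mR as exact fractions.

120/149 120/113 60/113 120/149

left sensor world pos  = (3, -1); dL² = 149
right sensor world pos = (3, 1); dR² = 113
sL = 120/149 = 120/149
sR = 120/113 = 120/113
mL = 0·sL + 1/2·sR = 60/113
mR = 1·sL + 0·sR = 120/149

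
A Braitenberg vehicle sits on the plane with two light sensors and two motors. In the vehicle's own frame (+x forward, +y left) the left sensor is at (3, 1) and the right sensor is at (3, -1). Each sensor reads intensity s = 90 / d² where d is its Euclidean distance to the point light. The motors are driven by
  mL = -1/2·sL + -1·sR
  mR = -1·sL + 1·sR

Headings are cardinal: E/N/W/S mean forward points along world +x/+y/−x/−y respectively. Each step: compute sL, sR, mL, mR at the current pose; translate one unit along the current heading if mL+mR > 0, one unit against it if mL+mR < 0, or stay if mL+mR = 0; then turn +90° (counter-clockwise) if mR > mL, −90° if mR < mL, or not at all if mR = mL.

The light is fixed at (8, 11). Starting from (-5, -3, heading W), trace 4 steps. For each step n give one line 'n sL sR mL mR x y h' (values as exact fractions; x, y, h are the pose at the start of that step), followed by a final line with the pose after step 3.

n=0: pose=(-5,-3,W); sL=90/481, sR=18/85; mL=-12483/40885, mR=1008/40885; mL+mR=-135/481 → advance -1; mR−mL=13491/40885 → turn +1·90°
n=1: pose=(-4,-3,S); sL=9/41, sR=45/229; mL=-5751/18778, mR=-216/9389; mL+mR=-27/82 → advance -1; mR−mL=5319/18778 → turn +1·90°
n=2: pose=(-4,-2,E); sL=2/5, sR=90/277; mL=-727/1385, mR=-104/1385; mL+mR=-3/5 → advance -1; mR−mL=623/1385 → turn +1·90°
n=3: pose=(-5,-2,N); sL=45/148, sR=45/122; mL=-9405/18056, mR=585/9028; mL+mR=-135/296 → advance -1; mR−mL=10575/18056 → turn +1·90°

0 90/481 18/85 -12483/40885 1008/40885 -5 -3 W
1 9/41 45/229 -5751/18778 -216/9389 -4 -3 S
2 2/5 90/277 -727/1385 -104/1385 -4 -2 E
3 45/148 45/122 -9405/18056 585/9028 -5 -2 N
final -5 -3 W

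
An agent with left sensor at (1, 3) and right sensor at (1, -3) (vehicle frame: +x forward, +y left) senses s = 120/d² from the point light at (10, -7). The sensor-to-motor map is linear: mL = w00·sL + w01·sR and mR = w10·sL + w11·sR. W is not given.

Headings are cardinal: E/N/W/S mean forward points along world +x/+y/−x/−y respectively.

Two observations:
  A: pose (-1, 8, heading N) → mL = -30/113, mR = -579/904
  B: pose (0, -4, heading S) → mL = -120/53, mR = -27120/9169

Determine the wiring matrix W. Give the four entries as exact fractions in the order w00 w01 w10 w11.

obs A: pose=(-1,8,N) → sL=30/113, sR=3/8, mL=-30/113, mR=-579/904
obs B: pose=(0,-4,S) → sL=120/53, sR=120/173, mL=-120/53, mR=-27120/9169
sensor matrix S = [[30/113, 3/8], [120/53, 120/173]]; det S = -688905/1036097
solve [mL_A; mL_B] = S·[w00; w01] and [mR_A; mR_B] = S·[w10; w11]:
  w00 = -1, w01 = 0, w10 = -1, w11 = -1

-1 0 -1 -1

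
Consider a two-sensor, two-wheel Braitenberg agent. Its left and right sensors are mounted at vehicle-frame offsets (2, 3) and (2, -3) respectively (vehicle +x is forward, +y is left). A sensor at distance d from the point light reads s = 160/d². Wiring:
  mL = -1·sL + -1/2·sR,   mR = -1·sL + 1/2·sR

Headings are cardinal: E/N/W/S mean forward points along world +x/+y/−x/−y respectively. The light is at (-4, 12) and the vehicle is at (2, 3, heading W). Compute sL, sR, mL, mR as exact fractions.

left sensor world pos  = (0, 0); dL² = 160
right sensor world pos = (0, 6); dR² = 52
sL = 160/160 = 1
sR = 160/52 = 40/13
mL = -1·sL + -1/2·sR = -33/13
mR = -1·sL + 1/2·sR = 7/13

1 40/13 -33/13 7/13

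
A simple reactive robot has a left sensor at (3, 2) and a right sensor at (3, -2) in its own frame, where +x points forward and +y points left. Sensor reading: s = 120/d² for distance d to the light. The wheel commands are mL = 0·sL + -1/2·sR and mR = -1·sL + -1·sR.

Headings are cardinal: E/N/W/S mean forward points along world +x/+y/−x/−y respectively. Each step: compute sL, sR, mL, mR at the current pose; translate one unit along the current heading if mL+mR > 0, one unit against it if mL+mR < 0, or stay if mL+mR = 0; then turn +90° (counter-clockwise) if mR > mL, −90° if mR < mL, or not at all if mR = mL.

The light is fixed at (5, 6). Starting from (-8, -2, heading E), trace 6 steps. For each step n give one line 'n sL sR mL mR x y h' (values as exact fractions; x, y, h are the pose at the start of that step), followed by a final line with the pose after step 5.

0 15/17 3/5 -3/10 -126/85 -8 -2 E
1 24/53 120/377 -60/377 -15408/19981 -9 -2 S
2 12/37 60/157 -30/157 -4104/5809 -9 -1 W
3 120/241 120/137 -60/137 -45360/33017 -8 -1 N
4 15/17 3/5 -3/10 -126/85 -8 -2 E
5 24/53 120/377 -60/377 -15408/19981 -9 -2 S
final -9 -1 W

n=0: pose=(-8,-2,E); sL=15/17, sR=3/5; mL=-3/10, mR=-126/85; mL+mR=-303/170 → advance -1; mR−mL=-201/170 → turn -1·90°
n=1: pose=(-9,-2,S); sL=24/53, sR=120/377; mL=-60/377, mR=-15408/19981; mL+mR=-18588/19981 → advance -1; mR−mL=-12228/19981 → turn -1·90°
n=2: pose=(-9,-1,W); sL=12/37, sR=60/157; mL=-30/157, mR=-4104/5809; mL+mR=-5214/5809 → advance -1; mR−mL=-2994/5809 → turn -1·90°
n=3: pose=(-8,-1,N); sL=120/241, sR=120/137; mL=-60/137, mR=-45360/33017; mL+mR=-59820/33017 → advance -1; mR−mL=-30900/33017 → turn -1·90°
n=4: pose=(-8,-2,E); sL=15/17, sR=3/5; mL=-3/10, mR=-126/85; mL+mR=-303/170 → advance -1; mR−mL=-201/170 → turn -1·90°
n=5: pose=(-9,-2,S); sL=24/53, sR=120/377; mL=-60/377, mR=-15408/19981; mL+mR=-18588/19981 → advance -1; mR−mL=-12228/19981 → turn -1·90°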